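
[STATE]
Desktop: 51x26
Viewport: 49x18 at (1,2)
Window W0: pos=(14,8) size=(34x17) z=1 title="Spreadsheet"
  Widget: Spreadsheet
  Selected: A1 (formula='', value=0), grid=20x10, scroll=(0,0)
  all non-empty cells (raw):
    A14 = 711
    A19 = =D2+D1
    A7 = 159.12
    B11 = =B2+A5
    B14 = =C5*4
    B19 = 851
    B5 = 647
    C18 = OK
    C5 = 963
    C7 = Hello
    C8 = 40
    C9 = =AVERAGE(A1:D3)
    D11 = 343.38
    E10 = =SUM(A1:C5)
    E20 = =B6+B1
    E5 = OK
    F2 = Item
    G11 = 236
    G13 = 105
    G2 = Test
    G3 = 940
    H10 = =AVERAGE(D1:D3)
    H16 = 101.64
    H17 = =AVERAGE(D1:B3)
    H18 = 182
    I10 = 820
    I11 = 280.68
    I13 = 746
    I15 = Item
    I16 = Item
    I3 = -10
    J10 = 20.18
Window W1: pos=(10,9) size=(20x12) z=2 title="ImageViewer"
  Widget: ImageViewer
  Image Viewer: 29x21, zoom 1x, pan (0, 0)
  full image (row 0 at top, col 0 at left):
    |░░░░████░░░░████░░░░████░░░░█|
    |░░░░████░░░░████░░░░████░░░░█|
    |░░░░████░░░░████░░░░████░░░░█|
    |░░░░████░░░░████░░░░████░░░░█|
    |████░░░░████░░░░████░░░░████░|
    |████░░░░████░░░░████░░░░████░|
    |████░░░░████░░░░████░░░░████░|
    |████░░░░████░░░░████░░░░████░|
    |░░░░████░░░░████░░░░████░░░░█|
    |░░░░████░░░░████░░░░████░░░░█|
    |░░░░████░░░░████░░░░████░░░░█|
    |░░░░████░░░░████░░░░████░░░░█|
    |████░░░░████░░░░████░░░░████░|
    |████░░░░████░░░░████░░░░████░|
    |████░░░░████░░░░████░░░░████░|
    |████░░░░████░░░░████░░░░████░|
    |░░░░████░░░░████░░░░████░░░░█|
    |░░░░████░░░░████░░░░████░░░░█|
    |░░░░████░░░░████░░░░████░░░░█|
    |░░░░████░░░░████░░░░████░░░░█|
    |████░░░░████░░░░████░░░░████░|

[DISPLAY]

                                                 
                                                 
                                                 
                                                 
                                                 
                                                 
             ┏━━━━━━━━━━━━━━━━━━━━━━━━━━━━━━━━┓  
         ┏━━━━━━━━━━━━━━━━━━┓                 ┃  
         ┃ ImageViewer      ┃─────────────────┨  
         ┠──────────────────┨                 ┃  
         ┃░░░░████░░░░████░░┃B       C       D┃  
         ┃░░░░████░░░░████░░┃-----------------┃  
         ┃░░░░████░░░░████░░┃    0       0    ┃  
         ┃░░░░████░░░░████░░┃    0       0    ┃  
         ┃████░░░░████░░░░██┃    0       0    ┃  
         ┃████░░░░████░░░░██┃    0       0    ┃  
         ┃████░░░░████░░░░██┃  647     963    ┃  
         ┃████░░░░████░░░░██┃    0       0    ┃  


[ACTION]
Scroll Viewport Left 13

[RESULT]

                                                 
                                                 
                                                 
                                                 
                                                 
                                                 
              ┏━━━━━━━━━━━━━━━━━━━━━━━━━━━━━━━━┓ 
          ┏━━━━━━━━━━━━━━━━━━┓                 ┃ 
          ┃ ImageViewer      ┃─────────────────┨ 
          ┠──────────────────┨                 ┃ 
          ┃░░░░████░░░░████░░┃B       C       D┃ 
          ┃░░░░████░░░░████░░┃-----------------┃ 
          ┃░░░░████░░░░████░░┃    0       0    ┃ 
          ┃░░░░████░░░░████░░┃    0       0    ┃ 
          ┃████░░░░████░░░░██┃    0       0    ┃ 
          ┃████░░░░████░░░░██┃    0       0    ┃ 
          ┃████░░░░████░░░░██┃  647     963    ┃ 
          ┃████░░░░████░░░░██┃    0       0    ┃ 


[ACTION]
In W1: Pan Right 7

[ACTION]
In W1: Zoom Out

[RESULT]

                                                 
                                                 
                                                 
                                                 
                                                 
                                                 
              ┏━━━━━━━━━━━━━━━━━━━━━━━━━━━━━━━━┓ 
          ┏━━━━━━━━━━━━━━━━━━┓                 ┃ 
          ┃ ImageViewer      ┃─────────────────┨ 
          ┠──────────────────┨                 ┃ 
          ┃█░░░░████░░░░████░┃B       C       D┃ 
          ┃█░░░░████░░░░████░┃-----------------┃ 
          ┃█░░░░████░░░░████░┃    0       0    ┃ 
          ┃█░░░░████░░░░████░┃    0       0    ┃ 
          ┃░████░░░░████░░░░█┃    0       0    ┃ 
          ┃░████░░░░████░░░░█┃    0       0    ┃ 
          ┃░████░░░░████░░░░█┃  647     963    ┃ 
          ┃░████░░░░████░░░░█┃    0       0    ┃ 


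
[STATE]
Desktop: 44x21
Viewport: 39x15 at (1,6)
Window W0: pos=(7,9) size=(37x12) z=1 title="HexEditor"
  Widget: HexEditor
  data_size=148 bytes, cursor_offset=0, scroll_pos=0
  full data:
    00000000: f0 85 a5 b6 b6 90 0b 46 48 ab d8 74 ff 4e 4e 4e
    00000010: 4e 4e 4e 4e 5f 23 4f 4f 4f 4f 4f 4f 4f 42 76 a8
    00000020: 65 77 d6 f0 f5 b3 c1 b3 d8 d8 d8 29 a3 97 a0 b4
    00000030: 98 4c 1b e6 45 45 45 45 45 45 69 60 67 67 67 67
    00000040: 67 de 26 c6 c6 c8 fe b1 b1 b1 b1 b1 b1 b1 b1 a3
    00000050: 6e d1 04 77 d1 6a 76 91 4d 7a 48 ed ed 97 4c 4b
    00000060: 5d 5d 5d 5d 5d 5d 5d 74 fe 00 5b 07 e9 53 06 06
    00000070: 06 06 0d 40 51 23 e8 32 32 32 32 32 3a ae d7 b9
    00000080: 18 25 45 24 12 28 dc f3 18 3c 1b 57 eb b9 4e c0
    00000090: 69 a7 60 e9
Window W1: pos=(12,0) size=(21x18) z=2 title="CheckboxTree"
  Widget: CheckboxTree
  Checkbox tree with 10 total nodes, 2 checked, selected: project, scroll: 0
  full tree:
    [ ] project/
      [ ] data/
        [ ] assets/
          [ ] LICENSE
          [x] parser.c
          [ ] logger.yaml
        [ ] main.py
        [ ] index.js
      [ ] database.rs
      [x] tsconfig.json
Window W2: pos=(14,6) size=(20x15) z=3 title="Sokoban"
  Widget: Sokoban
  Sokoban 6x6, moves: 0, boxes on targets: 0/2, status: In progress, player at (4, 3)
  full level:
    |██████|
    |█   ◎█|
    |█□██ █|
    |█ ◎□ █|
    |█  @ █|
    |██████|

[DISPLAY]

           ┃ ┏━━━━━━━━━━━━━━━━━━┓      
           ┃ ┃ Sokoban          ┃      
           ┃ ┠──────────────────┨      
      ┏━━━━┃ ┃██████            ┃━━━━━━
      ┃ Hex┃ ┃█   ◎█            ┃      
      ┠────┃ ┃█□██ █            ┃──────
      ┃0000┃ ┃█ ◎□ █            ┃0 0b 4
      ┃0000┃ ┃█  @ █            ┃3 4f 4
      ┃0000┃ ┃██████            ┃3 c1 b
      ┃0000┃ ┃Moves: 0  0/2     ┃5 45 4
      ┃0000┃ ┃                  ┃8 fe b
      ┃0000┗━┃                  ┃a 76 9
      ┃000000┃                  ┃d 5d 7
      ┃000000┃                  ┃3 e8 3
      ┗━━━━━━┗━━━━━━━━━━━━━━━━━━┛━━━━━━


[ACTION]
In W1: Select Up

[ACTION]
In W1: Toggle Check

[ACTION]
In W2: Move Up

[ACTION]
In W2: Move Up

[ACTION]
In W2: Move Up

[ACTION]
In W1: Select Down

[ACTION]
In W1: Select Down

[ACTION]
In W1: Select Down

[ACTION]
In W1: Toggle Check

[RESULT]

           ┃>┏━━━━━━━━━━━━━━━━━━┓      
           ┃ ┃ Sokoban          ┃      
           ┃ ┠──────────────────┨      
      ┏━━━━┃ ┃██████            ┃━━━━━━
      ┃ Hex┃ ┃█   ◎█            ┃      
      ┠────┃ ┃█□██ █            ┃──────
      ┃0000┃ ┃█ ◎□ █            ┃0 0b 4
      ┃0000┃ ┃█  @ █            ┃3 4f 4
      ┃0000┃ ┃██████            ┃3 c1 b
      ┃0000┃ ┃Moves: 0  0/2     ┃5 45 4
      ┃0000┃ ┃                  ┃8 fe b
      ┃0000┗━┃                  ┃a 76 9
      ┃000000┃                  ┃d 5d 7
      ┃000000┃                  ┃3 e8 3
      ┗━━━━━━┗━━━━━━━━━━━━━━━━━━┛━━━━━━


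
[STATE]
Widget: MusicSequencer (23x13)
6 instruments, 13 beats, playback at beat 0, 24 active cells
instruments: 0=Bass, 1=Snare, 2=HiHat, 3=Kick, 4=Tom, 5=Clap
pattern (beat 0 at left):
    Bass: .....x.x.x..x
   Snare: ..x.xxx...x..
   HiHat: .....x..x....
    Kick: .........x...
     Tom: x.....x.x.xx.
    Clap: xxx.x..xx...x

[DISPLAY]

      ▼123456789012    
  Bass·····█·█·█··█    
 Snare··█·███···█··    
 HiHat·····█··█····    
  Kick·········█···    
   Tom█·····█·█·██·    
  Clap███·█··██···█    
                       
                       
                       
                       
                       
                       


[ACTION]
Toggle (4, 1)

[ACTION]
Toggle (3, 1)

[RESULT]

      ▼123456789012    
  Bass·····█·█·█··█    
 Snare··█·███···█··    
 HiHat·····█··█····    
  Kick·█·······█···    
   Tom██····█·█·██·    
  Clap███·█··██···█    
                       
                       
                       
                       
                       
                       


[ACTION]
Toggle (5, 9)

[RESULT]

      ▼123456789012    
  Bass·····█·█·█··█    
 Snare··█·███···█··    
 HiHat·····█··█····    
  Kick·█·······█···    
   Tom██····█·█·██·    
  Clap███·█··███··█    
                       
                       
                       
                       
                       
                       


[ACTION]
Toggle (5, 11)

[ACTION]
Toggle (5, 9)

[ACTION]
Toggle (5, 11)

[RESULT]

      ▼123456789012    
  Bass·····█·█·█··█    
 Snare··█·███···█··    
 HiHat·····█··█····    
  Kick·█·······█···    
   Tom██····█·█·██·    
  Clap███·█··██···█    
                       
                       
                       
                       
                       
                       


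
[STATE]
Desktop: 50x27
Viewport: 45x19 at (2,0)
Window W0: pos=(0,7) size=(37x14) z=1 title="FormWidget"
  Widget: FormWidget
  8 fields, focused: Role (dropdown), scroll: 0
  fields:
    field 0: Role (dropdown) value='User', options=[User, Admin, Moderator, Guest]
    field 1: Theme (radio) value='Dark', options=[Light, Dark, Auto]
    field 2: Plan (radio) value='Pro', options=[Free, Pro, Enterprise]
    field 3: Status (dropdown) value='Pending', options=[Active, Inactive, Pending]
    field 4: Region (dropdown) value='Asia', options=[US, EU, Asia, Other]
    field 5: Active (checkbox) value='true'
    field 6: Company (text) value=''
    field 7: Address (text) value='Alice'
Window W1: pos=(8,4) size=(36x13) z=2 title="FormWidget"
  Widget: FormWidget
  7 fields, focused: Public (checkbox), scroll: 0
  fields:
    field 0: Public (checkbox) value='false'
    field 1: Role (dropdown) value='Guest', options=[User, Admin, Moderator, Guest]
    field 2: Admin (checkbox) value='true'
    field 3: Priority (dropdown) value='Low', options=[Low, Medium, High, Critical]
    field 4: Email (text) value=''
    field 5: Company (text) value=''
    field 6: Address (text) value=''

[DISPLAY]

                                             
                                             
                                             
                                             
      ┏━━━━━━━━━━━━━━━━━━━━━━━━━━━━━━━━━━┓   
      ┃ FormWidget                       ┃   
      ┠──────────────────────────────────┨   
━━━━━━┃> Public:     [ ]                 ┃   
FormWi┃  Role:       [Guest            ▼]┃   
──────┃  Admin:      [x]                 ┃   
 Role:┃  Priority:   [Low              ▼]┃   
 Theme┃  Email:      [                  ]┃   
 Plan:┃  Company:    [                  ]┃   
 Statu┃  Address:    [                  ]┃   
 Regio┃                                  ┃   
 Activ┃                                  ┃   
 Compa┗━━━━━━━━━━━━━━━━━━━━━━━━━━━━━━━━━━┛   
 Address:    [Alice              ]┃          
                                  ┃          


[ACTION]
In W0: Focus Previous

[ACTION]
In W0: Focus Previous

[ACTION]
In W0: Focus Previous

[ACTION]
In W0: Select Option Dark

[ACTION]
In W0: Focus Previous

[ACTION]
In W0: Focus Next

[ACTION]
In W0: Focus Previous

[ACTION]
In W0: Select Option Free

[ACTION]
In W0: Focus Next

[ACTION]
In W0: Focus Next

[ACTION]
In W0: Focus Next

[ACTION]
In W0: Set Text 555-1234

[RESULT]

                                             
                                             
                                             
                                             
      ┏━━━━━━━━━━━━━━━━━━━━━━━━━━━━━━━━━━┓   
      ┃ FormWidget                       ┃   
      ┠──────────────────────────────────┨   
━━━━━━┃> Public:     [ ]                 ┃   
FormWi┃  Role:       [Guest            ▼]┃   
──────┃  Admin:      [x]                 ┃   
 Role:┃  Priority:   [Low              ▼]┃   
 Theme┃  Email:      [                  ]┃   
 Plan:┃  Company:    [                  ]┃   
 Statu┃  Address:    [                  ]┃   
 Regio┃                                  ┃   
 Activ┃                                  ┃   
 Compa┗━━━━━━━━━━━━━━━━━━━━━━━━━━━━━━━━━━┛   
 Address:    [555-1234           ]┃          
                                  ┃          


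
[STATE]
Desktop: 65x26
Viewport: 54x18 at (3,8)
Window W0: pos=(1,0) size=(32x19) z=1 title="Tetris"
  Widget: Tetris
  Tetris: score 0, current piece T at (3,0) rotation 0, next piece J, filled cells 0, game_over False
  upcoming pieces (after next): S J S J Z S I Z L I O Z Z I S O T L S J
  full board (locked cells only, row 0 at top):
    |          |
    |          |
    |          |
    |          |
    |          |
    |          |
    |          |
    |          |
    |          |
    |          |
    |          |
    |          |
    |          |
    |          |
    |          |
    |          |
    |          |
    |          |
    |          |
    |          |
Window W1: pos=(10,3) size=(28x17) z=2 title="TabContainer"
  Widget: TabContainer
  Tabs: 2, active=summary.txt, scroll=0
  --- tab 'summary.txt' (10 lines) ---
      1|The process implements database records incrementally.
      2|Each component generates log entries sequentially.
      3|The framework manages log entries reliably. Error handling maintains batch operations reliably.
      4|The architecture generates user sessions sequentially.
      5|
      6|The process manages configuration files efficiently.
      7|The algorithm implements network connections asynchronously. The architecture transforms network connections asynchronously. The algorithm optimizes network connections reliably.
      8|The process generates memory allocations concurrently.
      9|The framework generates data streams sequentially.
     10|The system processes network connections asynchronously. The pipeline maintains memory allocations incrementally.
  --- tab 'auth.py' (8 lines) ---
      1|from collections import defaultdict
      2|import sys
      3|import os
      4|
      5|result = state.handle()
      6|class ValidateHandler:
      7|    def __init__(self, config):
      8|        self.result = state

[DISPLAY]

       ┃The process implements dat┃                   
       ┃Each component generates l┃                   
       ┃The framework manages log ┃                   
       ┃The architecture generates┃                   
       ┃                          ┃                   
       ┃The process manages config┃                   
       ┃The algorithm implements n┃                   
       ┃The process generates memo┃                   
       ┃The framework generates da┃                   
       ┃The system processes netwo┃                   
━━━━━━━┃                          ┃                   
       ┗━━━━━━━━━━━━━━━━━━━━━━━━━━┛                   
                                                      
                                                      
                                                      
                                                      
                                                      
                                                      


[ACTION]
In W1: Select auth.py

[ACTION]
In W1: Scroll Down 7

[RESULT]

       ┃        self.result = stat┃                   
       ┃                          ┃                   
       ┃                          ┃                   
       ┃                          ┃                   
       ┃                          ┃                   
       ┃                          ┃                   
       ┃                          ┃                   
       ┃                          ┃                   
       ┃                          ┃                   
       ┃                          ┃                   
━━━━━━━┃                          ┃                   
       ┗━━━━━━━━━━━━━━━━━━━━━━━━━━┛                   
                                                      
                                                      
                                                      
                                                      
                                                      
                                                      


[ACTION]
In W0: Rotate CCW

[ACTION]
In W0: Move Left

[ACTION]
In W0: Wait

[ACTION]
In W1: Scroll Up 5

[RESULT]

       ┃import os                 ┃                   
       ┃                          ┃                   
       ┃result = state.handle()   ┃                   
       ┃class ValidateHandler:    ┃                   
       ┃    def __init__(self, con┃                   
       ┃        self.result = stat┃                   
       ┃                          ┃                   
       ┃                          ┃                   
       ┃                          ┃                   
       ┃                          ┃                   
━━━━━━━┃                          ┃                   
       ┗━━━━━━━━━━━━━━━━━━━━━━━━━━┛                   
                                                      
                                                      
                                                      
                                                      
                                                      
                                                      


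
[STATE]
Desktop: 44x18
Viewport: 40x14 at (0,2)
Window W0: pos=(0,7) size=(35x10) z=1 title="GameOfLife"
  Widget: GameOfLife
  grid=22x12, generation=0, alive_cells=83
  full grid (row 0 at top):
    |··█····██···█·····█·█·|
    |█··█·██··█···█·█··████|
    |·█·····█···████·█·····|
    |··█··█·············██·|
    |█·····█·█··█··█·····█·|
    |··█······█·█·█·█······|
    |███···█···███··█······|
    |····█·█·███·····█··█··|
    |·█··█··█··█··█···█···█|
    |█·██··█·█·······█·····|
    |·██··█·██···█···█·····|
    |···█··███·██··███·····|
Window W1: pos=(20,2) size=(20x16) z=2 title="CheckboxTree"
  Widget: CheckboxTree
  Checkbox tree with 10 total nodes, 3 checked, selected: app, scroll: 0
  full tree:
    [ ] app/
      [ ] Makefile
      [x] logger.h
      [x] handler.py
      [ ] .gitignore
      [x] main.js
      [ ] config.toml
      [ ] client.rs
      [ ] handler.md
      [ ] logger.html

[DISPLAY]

                    ┏━━━━━━━━━━━━━━━━━━┓
                    ┃ CheckboxTree     ┃
                    ┠──────────────────┨
                    ┃>[-] app/         ┃
                    ┃   [ ] Makefile   ┃
┏━━━━━━━━━━━━━━━━━━━┃   [x] logger.h   ┃
┃ GameOfLife        ┃   [x] handler.py ┃
┠───────────────────┃   [ ] .gitignore ┃
┃Gen: 0             ┃   [x] main.js    ┃
┃··█··█·············┃   [ ] config.toml┃
┃█·····█·█··█··█····┃   [ ] client.rs  ┃
┃··█······█·█·█·█···┃   [ ] handler.md ┃
┃███···█···███··█···┃   [ ] logger.html┃
┃····█·█·███·····█··┃                  ┃


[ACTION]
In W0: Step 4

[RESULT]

                    ┏━━━━━━━━━━━━━━━━━━┓
                    ┃ CheckboxTree     ┃
                    ┠──────────────────┨
                    ┃>[-] app/         ┃
                    ┃   [ ] Makefile   ┃
┏━━━━━━━━━━━━━━━━━━━┃   [x] logger.h   ┃
┃ GameOfLife        ┃   [x] handler.py ┃
┠───────────────────┃   [ ] .gitignore ┃
┃Gen: 4             ┃   [x] main.js    ┃
┃···███████··███···█┃   [ ] config.toml┃
┃·██···████········█┃   [ ] client.rs  ┃
┃█·██████·██········┃   [ ] handler.md ┃
┃·······█·····█·██··┃   [ ] logger.html┃
┃··█·█··████··█·█···┃                  ┃


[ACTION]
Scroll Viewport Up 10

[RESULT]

                                        
                                        
                    ┏━━━━━━━━━━━━━━━━━━┓
                    ┃ CheckboxTree     ┃
                    ┠──────────────────┨
                    ┃>[-] app/         ┃
                    ┃   [ ] Makefile   ┃
┏━━━━━━━━━━━━━━━━━━━┃   [x] logger.h   ┃
┃ GameOfLife        ┃   [x] handler.py ┃
┠───────────────────┃   [ ] .gitignore ┃
┃Gen: 4             ┃   [x] main.js    ┃
┃···███████··███···█┃   [ ] config.toml┃
┃·██···████········█┃   [ ] client.rs  ┃
┃█·██████·██········┃   [ ] handler.md ┃


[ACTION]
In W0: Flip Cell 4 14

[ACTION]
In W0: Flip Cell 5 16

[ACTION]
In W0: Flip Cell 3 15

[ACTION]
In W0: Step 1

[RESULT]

                                        
                                        
                    ┏━━━━━━━━━━━━━━━━━━┓
                    ┃ CheckboxTree     ┃
                    ┠──────────────────┨
                    ┃>[-] app/         ┃
                    ┃   [ ] Makefile   ┃
┏━━━━━━━━━━━━━━━━━━━┃   [x] logger.h   ┃
┃ GameOfLife        ┃   [x] handler.py ┃
┠───────────────────┃   [ ] .gitignore ┃
┃Gen: 5             ┃   [x] main.js    ┃
┃·█·███···█···███·█·┃   [ ] config.toml┃
┃·█············█··██┃   [ ] client.rs  ┃
┃··████···██···█·██·┃   [ ] handler.md ┃


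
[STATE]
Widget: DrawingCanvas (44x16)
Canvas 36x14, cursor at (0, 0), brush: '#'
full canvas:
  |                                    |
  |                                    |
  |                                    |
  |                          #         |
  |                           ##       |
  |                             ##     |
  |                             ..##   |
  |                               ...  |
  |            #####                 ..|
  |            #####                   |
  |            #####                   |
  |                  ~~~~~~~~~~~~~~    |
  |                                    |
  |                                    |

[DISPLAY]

+                                           
                                            
                                            
                          #                 
                           ##               
                             ##             
                             ..##           
                               ...          
            #####                 ..        
            #####                           
            #####                           
                  ~~~~~~~~~~~~~~            
                                            
                                            
                                            
                                            


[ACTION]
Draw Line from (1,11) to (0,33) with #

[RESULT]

+                      ###########          
           ############                     
                                            
                          #                 
                           ##               
                             ##             
                             ..##           
                               ...          
            #####                 ..        
            #####                           
            #####                           
                  ~~~~~~~~~~~~~~            
                                            
                                            
                                            
                                            


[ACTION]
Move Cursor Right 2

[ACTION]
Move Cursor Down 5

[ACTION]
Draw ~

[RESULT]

                       ###########          
           ############                     
                                            
                          #                 
                           ##               
  ~                          ##             
                             ..##           
                               ...          
            #####                 ..        
            #####                           
            #####                           
                  ~~~~~~~~~~~~~~            
                                            
                                            
                                            
                                            


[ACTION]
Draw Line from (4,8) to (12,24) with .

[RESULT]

                       ###########          
           ############                     
                                            
                          #                 
        ..                 ##               
  ~       ..                 ##             
            ..               ..##           
              ..               ...          
            ####..                ..        
            ##### ..                        
            #####   ..                      
                  ~~~~..~~~~~~~~            
                        .                   
                                            
                                            
                                            


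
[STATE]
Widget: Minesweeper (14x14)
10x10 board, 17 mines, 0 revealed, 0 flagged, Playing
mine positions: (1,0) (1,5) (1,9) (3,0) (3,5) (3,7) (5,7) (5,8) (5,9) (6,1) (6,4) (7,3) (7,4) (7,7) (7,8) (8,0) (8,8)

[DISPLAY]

■■■■■■■■■■    
■■■■■■■■■■    
■■■■■■■■■■    
■■■■■■■■■■    
■■■■■■■■■■    
■■■■■■■■■■    
■■■■■■■■■■    
■■■■■■■■■■    
■■■■■■■■■■    
■■■■■■■■■■    
              
              
              
              


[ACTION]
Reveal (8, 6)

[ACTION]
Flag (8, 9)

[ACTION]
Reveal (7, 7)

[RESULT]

■■■■■■■■■■    
✹■■■■✹■■■✹    
■■■■■■■■■■    
✹■■■■✹■✹■■    
■■■■■■■■■■    
■■■■■■■✹✹✹    
■✹■■✹■■■■■    
■■■✹✹■■✹✹■    
✹■■■■■1■✹⚑    
■■■■■■■■■■    
              
              
              
              


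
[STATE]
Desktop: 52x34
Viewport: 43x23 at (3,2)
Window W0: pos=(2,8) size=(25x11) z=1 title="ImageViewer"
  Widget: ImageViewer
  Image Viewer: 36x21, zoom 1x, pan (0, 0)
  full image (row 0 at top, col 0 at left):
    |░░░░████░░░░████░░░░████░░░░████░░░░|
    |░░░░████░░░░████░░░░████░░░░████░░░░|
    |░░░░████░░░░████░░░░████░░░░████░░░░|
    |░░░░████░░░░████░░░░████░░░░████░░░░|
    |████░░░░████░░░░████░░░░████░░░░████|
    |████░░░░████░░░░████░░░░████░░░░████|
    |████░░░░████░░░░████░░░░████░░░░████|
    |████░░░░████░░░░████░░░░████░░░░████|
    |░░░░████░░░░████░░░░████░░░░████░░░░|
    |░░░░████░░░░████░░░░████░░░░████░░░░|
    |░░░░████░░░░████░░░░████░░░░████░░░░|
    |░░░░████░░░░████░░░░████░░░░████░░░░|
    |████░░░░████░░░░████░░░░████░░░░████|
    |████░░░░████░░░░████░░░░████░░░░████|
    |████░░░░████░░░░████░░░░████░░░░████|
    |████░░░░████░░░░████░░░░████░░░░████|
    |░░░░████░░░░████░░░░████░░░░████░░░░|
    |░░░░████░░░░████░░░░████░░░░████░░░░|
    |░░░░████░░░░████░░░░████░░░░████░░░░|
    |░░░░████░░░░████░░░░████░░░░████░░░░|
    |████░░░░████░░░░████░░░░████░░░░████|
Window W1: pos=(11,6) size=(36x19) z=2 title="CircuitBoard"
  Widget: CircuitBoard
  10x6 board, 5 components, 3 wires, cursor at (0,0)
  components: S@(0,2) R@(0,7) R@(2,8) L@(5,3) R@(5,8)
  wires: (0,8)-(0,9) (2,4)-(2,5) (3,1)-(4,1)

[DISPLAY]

                                           
                                           
                                           
                                           
        ┏━━━━━━━━━━━━━━━━━━━━━━━━━━━━━━━━━━
        ┃ CircuitBoard                     
━━━━━━━━┠──────────────────────────────────
 ImageVi┃   0 1 2 3 4 5 6 7 8 9            
────────┃0  [.]      S                   R 
░░░░████┃                                  
░░░░████┃1                                 
░░░░████┃                                  
░░░░████┃2                   · ─ ·         
████░░░░┃                                  
████░░░░┃3       ·                         
████░░░░┃        │                         
━━━━━━━━┃4       ·                         
        ┃                                  
        ┃5               L                 
        ┃Cursor: (0,0)                     
        ┃                                  
        ┃                                  
        ┗━━━━━━━━━━━━━━━━━━━━━━━━━━━━━━━━━━


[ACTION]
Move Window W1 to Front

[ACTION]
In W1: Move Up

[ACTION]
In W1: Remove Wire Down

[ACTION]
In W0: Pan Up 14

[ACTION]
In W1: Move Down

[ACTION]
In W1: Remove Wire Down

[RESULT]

                                           
                                           
                                           
                                           
        ┏━━━━━━━━━━━━━━━━━━━━━━━━━━━━━━━━━━
        ┃ CircuitBoard                     
━━━━━━━━┠──────────────────────────────────
 ImageVi┃   0 1 2 3 4 5 6 7 8 9            
────────┃0           S                   R 
░░░░████┃                                  
░░░░████┃1  [.]                            
░░░░████┃                                  
░░░░████┃2                   · ─ ·         
████░░░░┃                                  
████░░░░┃3       ·                         
████░░░░┃        │                         
━━━━━━━━┃4       ·                         
        ┃                                  
        ┃5               L                 
        ┃Cursor: (1,0)                     
        ┃                                  
        ┃                                  
        ┗━━━━━━━━━━━━━━━━━━━━━━━━━━━━━━━━━━


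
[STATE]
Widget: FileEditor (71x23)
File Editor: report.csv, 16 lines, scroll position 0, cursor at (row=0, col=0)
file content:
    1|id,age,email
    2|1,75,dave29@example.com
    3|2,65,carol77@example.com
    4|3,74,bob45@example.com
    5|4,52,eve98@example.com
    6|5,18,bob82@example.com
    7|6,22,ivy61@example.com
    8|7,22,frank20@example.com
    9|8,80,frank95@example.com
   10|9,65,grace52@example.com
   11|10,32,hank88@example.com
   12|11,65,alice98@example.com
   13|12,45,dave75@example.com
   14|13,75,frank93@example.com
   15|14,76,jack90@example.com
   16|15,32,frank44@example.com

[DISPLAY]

█d,age,email                                                          ▲
1,75,dave29@example.com                                               █
2,65,carol77@example.com                                              ░
3,74,bob45@example.com                                                ░
4,52,eve98@example.com                                                ░
5,18,bob82@example.com                                                ░
6,22,ivy61@example.com                                                ░
7,22,frank20@example.com                                              ░
8,80,frank95@example.com                                              ░
9,65,grace52@example.com                                              ░
10,32,hank88@example.com                                              ░
11,65,alice98@example.com                                             ░
12,45,dave75@example.com                                              ░
13,75,frank93@example.com                                             ░
14,76,jack90@example.com                                              ░
15,32,frank44@example.com                                             ░
                                                                      ░
                                                                      ░
                                                                      ░
                                                                      ░
                                                                      ░
                                                                      ░
                                                                      ▼


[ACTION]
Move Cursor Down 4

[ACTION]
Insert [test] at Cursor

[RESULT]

id,age,email                                                          ▲
1,75,dave29@example.com                                               █
2,65,carol77@example.com                                              ░
3,74,bob45@example.com                                                ░
test█,52,eve98@example.com                                            ░
5,18,bob82@example.com                                                ░
6,22,ivy61@example.com                                                ░
7,22,frank20@example.com                                              ░
8,80,frank95@example.com                                              ░
9,65,grace52@example.com                                              ░
10,32,hank88@example.com                                              ░
11,65,alice98@example.com                                             ░
12,45,dave75@example.com                                              ░
13,75,frank93@example.com                                             ░
14,76,jack90@example.com                                              ░
15,32,frank44@example.com                                             ░
                                                                      ░
                                                                      ░
                                                                      ░
                                                                      ░
                                                                      ░
                                                                      ░
                                                                      ▼


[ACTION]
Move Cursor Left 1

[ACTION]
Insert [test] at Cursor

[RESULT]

id,age,email                                                          ▲
1,75,dave29@example.com                                               █
2,65,carol77@example.com                                              ░
3,74,bob45@example.com                                                ░
testest█4,52,eve98@example.com                                        ░
5,18,bob82@example.com                                                ░
6,22,ivy61@example.com                                                ░
7,22,frank20@example.com                                              ░
8,80,frank95@example.com                                              ░
9,65,grace52@example.com                                              ░
10,32,hank88@example.com                                              ░
11,65,alice98@example.com                                             ░
12,45,dave75@example.com                                              ░
13,75,frank93@example.com                                             ░
14,76,jack90@example.com                                              ░
15,32,frank44@example.com                                             ░
                                                                      ░
                                                                      ░
                                                                      ░
                                                                      ░
                                                                      ░
                                                                      ░
                                                                      ▼
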